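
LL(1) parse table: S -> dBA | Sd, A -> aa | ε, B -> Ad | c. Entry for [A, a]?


For [A, a]: 'a' ∈ FIRST(aa)
Entry: A -> aa


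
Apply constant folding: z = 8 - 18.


8 - 18 = -10 at compile time
Optimized: z = -10


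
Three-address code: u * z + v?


Break into single-operator statements:
t1 = u * z
t2 = t1 + v


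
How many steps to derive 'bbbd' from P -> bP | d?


Derivation: P => bP => bbP => bbbP => bbbd
Steps: 4


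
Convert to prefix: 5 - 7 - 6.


left-to-right (same/higher precedence on left): tree is (- (- 5 7) 6)
Prefix: - - 5 7 6


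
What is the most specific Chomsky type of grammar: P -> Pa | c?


Left-linear: every RHS is a terminal or one nonterminal followed by a terminal
Classification: Type 3 (Regular)


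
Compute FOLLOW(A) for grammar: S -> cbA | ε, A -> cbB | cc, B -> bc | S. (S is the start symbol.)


$ ∈ FOLLOW(S). For each A -> αBβ: add FIRST(β)\{ε} to FOLLOW(B); if β nullable, add FOLLOW(A).
FOLLOW(A) = {$}


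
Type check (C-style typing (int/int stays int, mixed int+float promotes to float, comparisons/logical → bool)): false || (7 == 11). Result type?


Operand types: bool || bool
Rule: logical operators take bool operands and yield bool
Result type: bool


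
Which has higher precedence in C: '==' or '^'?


'==' is equality (level 6); '^' is bitwise XOR (level 4)
Higher level binds tighter
'==' has higher precedence than '^'


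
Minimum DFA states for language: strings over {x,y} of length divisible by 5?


Track length mod 5: states 0..4, accept at 0
Minimal DFA: 5 states


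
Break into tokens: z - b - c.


Scan left to right, longest-match per lexeme
Tokens: ID(z), OP(-), ID(b), OP(-), ID(c)


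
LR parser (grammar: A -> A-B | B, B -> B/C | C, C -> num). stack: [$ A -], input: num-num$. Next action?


no handle ('A-' is not any RHS); shift 'num'
Action: shift


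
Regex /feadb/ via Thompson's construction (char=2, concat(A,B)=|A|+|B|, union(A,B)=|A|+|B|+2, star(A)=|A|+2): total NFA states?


Syntax tree has 5 char leaf(s), 0 union(s), 0 star(s)
chars contribute 5×2 = 10; each union adds +2; each star adds +2
Total: 10 + 0 + 0 = 10 states


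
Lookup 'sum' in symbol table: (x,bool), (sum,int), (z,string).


Lookup 'sum' → type int


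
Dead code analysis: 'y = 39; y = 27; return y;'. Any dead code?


first assignment to y is overwritten before any read
Dead: 'y = 39'


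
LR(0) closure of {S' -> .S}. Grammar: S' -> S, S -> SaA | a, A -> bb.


Start: S' -> .S
For each item with dot before a nonterminal B, add B -> .γ for every B-production
Closure: [S' -> .S, S -> .SaA, S -> .a]


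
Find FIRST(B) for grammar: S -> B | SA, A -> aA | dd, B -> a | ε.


Per alternative of B: FIRST(a) = {a}; FIRST(ε) = {ε}
FIRST(B) = {a, ε}


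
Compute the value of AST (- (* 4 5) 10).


Evaluate inner: (* 4 5) = 20
Evaluate root: (- 20 10) = 10
Result: 10


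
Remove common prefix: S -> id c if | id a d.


Common prefix: 'id'
Factored: S -> id S', S' -> c if | a d


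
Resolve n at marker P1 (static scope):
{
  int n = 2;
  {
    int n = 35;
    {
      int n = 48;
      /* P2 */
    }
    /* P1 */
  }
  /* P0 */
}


n declared in the same block as P1
n = 35


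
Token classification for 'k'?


Pattern: letter/underscore followed by alphanumerics, not a keyword
Type: IDENTIFIER


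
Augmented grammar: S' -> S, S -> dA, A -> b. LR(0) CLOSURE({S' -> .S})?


Start: S' -> .S
For each item with dot before a nonterminal B, add B -> .γ for every B-production
Closure: [S' -> .S, S -> .dA]


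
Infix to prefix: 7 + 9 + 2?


left-to-right (same/higher precedence on left): tree is (+ (+ 7 9) 2)
Prefix: + + 7 9 2


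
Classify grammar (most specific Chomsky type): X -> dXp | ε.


Single nonterminal LHS, but d^n p^n is not regular
Classification: Type 2 (Context-Free)


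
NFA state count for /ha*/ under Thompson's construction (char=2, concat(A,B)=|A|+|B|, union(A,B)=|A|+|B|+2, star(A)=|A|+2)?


Syntax tree has 2 char leaf(s), 0 union(s), 1 star(s)
chars contribute 2×2 = 4; each union adds +2; each star adds +2
Total: 4 + 0 + 2 = 6 states


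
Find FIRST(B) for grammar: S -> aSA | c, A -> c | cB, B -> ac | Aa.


Per alternative of B: FIRST(ac) = {a}; FIRST(Aa) = {c}
FIRST(B) = {a, c}


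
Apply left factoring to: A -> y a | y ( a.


Common prefix: 'y'
Factored: A -> y A', A' -> a | ( a


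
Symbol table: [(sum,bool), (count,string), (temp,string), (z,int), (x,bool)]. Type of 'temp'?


Lookup 'temp' → type string


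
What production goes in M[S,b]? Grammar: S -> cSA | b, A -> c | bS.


For [S, b]: 'b' ∈ FIRST(b)
Entry: S -> b


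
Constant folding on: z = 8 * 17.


8 * 17 = 136 at compile time
Optimized: z = 136


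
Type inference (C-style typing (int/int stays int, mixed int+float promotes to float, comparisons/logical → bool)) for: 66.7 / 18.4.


Operand types: float / float
Rule: mixed int/float promotes to float; int/int stays int
Result type: float


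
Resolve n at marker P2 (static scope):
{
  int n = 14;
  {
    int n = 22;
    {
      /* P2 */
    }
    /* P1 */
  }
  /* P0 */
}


P2's block does not declare n; resolves to the enclosing declaration at depth 1
n = 22


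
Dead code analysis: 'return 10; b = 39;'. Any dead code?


statement follows a return and is unreachable
Dead: 'b = 39'


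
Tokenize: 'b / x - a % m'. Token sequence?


Scan left to right, longest-match per lexeme
Tokens: ID(b), OP(/), ID(x), OP(-), ID(a), OP(%), ID(m)


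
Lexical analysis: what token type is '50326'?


Pattern: digits only
Type: INTEGER_LITERAL


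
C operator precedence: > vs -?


'-' is additive (level 9); '>' is relational (level 7)
Higher level binds tighter
'-' has higher precedence than '>'


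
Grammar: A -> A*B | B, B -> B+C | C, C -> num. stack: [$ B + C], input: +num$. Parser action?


handle 'B+C' on top
Action: reduce (B -> B+C)


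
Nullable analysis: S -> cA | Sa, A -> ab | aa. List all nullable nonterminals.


A nonterminal is nullable iff some alternative derives ε (directly, or every symbol in it is nullable)
Nullable: {}


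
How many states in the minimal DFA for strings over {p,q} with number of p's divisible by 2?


Track (count of p) mod 2: states 0..1, accept at 0
Minimal DFA: 2 states


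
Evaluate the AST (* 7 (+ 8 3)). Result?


Evaluate inner: (+ 8 3) = 11
Evaluate root: (* 7 11) = 77
Result: 77


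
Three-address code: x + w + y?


Break into single-operator statements:
t1 = x + w
t2 = t1 + y


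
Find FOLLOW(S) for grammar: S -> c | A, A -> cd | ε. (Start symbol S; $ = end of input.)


$ ∈ FOLLOW(S). For each A -> αBβ: add FIRST(β)\{ε} to FOLLOW(B); if β nullable, add FOLLOW(A).
FOLLOW(S) = {$}


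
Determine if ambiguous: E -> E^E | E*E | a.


'a^a*a' has two parse trees (no precedence encoded between ^ and *)
Ambiguous


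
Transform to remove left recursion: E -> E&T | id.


Left-recursive alternatives: E&T; non-recursive: id
Introduce E': E -> idE', E' -> &TE' | ε


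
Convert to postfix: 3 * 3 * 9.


Left to right (same or higher precedence on left)
Postfix: 3 3 * 9 *


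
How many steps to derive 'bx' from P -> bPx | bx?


Derivation: P => bx
Steps: 1


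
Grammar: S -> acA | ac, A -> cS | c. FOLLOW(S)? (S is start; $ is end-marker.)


$ ∈ FOLLOW(S). For each A -> αBβ: add FIRST(β)\{ε} to FOLLOW(B); if β nullable, add FOLLOW(A).
FOLLOW(S) = {$}


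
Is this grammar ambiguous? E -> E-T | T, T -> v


precedence layered via separate nonterminal T: deterministic
Unambiguous


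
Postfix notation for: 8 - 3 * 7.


* has higher precedence, evaluate 3*7 first
Postfix: 8 3 7 * -


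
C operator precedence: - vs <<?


'-' is additive (level 9); '<<' is shift (level 8)
Higher level binds tighter
'-' has higher precedence than '<<'


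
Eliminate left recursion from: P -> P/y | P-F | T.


Left-recursive alternatives: P/y, P-F; non-recursive: T
Introduce P': P -> TP', P' -> /yP' | -FP' | ε


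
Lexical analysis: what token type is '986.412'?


Pattern: digits with a decimal point
Type: FLOAT_LITERAL


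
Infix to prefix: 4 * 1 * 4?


left-to-right (same/higher precedence on left): tree is (* (* 4 1) 4)
Prefix: * * 4 1 4


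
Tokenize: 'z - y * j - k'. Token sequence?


Scan left to right, longest-match per lexeme
Tokens: ID(z), OP(-), ID(y), OP(*), ID(j), OP(-), ID(k)


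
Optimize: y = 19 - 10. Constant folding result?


19 - 10 = 9 at compile time
Optimized: y = 9


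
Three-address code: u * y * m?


Break into single-operator statements:
t1 = u * y
t2 = t1 * m


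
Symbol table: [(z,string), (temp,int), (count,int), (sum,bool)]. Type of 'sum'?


Lookup 'sum' → type bool


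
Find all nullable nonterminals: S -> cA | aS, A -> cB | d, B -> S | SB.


A nonterminal is nullable iff some alternative derives ε (directly, or every symbol in it is nullable)
Nullable: {}


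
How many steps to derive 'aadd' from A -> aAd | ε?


Derivation: A => aAd => aaAdd => aadd
Steps: 3


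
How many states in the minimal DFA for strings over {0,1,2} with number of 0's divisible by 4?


Track (count of 0) mod 4: states 0..3, accept at 0
Minimal DFA: 4 states


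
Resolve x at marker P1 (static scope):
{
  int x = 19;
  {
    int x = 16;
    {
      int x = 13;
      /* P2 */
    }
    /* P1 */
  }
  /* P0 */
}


x declared in the same block as P1
x = 16


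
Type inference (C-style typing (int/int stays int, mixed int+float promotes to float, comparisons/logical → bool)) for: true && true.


Operand types: bool && bool
Rule: logical operators take bool operands and yield bool
Result type: bool


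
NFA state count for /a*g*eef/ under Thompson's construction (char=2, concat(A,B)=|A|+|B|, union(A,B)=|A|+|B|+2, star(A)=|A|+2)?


Syntax tree has 5 char leaf(s), 0 union(s), 2 star(s)
chars contribute 5×2 = 10; each union adds +2; each star adds +2
Total: 10 + 0 + 4 = 14 states


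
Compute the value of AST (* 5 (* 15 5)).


Evaluate inner: (* 15 5) = 75
Evaluate root: (* 5 75) = 375
Result: 375


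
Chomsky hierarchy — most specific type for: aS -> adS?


LHS has context (more than one symbol) and |LHS| ≤ |RHS|
Classification: Type 1 (Context-Sensitive)


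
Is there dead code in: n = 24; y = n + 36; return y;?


n is read by y's definition; y is returned
No dead code


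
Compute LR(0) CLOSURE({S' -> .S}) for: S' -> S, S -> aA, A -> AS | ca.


Start: S' -> .S
For each item with dot before a nonterminal B, add B -> .γ for every B-production
Closure: [S' -> .S, S -> .aA]


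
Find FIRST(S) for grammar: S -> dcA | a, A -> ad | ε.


Per alternative of S: FIRST(dcA) = {d}; FIRST(a) = {a}
FIRST(S) = {a, d}


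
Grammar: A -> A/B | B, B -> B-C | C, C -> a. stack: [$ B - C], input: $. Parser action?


handle 'B-C' on top
Action: reduce (B -> B-C)


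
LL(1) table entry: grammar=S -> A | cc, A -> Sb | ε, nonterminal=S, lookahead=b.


For [S, b]: 'b' ∈ FIRST(A)
Entry: S -> A


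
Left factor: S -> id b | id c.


Common prefix: 'id'
Factored: S -> id S', S' -> b | c


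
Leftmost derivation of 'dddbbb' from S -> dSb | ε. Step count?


Derivation: S => dSb => ddSbb => dddSbbb => dddbbb
Steps: 4


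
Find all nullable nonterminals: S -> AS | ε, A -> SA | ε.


A nonterminal is nullable iff some alternative derives ε (directly, or every symbol in it is nullable)
Nullable: {A, S}


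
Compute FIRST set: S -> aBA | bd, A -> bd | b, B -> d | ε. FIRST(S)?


Per alternative of S: FIRST(aBA) = {a}; FIRST(bd) = {b}
FIRST(S) = {a, b}


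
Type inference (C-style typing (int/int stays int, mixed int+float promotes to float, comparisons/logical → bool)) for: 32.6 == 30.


Operand types: float == int
Rule: comparison yields bool
Result type: bool


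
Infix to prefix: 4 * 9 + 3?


left-to-right (same/higher precedence on left): tree is (+ (* 4 9) 3)
Prefix: + * 4 9 3


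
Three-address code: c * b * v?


Break into single-operator statements:
t1 = c * b
t2 = t1 * v


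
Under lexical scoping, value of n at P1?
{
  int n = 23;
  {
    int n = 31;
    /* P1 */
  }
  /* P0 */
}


n declared in the same block as P1
n = 31


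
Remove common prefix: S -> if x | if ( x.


Common prefix: 'if'
Factored: S -> if S', S' -> x | ( x


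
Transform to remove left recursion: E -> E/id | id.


Left-recursive alternatives: E/id; non-recursive: id
Introduce E': E -> idE', E' -> /idE' | ε


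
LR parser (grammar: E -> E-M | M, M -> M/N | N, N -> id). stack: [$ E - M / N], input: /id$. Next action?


handle 'M/N' on top
Action: reduce (M -> M/N)


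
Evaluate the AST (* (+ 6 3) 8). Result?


Evaluate inner: (+ 6 3) = 9
Evaluate root: (* 9 8) = 72
Result: 72


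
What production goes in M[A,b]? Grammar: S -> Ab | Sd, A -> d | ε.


For [A, b]: ε is nullable and 'b' ∈ FOLLOW(A)
Entry: A -> ε


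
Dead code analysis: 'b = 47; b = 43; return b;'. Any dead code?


first assignment to b is overwritten before any read
Dead: 'b = 47'


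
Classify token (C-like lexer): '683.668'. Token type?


Pattern: digits with a decimal point
Type: FLOAT_LITERAL


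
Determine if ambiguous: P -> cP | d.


right-linear, alternatives start with distinct terminals 'c' vs 'd': unique leftmost derivation
Unambiguous


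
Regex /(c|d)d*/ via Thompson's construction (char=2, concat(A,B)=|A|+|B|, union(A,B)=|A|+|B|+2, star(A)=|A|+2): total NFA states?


Syntax tree has 3 char leaf(s), 1 union(s), 1 star(s)
chars contribute 3×2 = 6; each union adds +2; each star adds +2
Total: 6 + 2 + 2 = 10 states


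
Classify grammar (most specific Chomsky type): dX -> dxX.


LHS has context (more than one symbol) and |LHS| ≤ |RHS|
Classification: Type 1 (Context-Sensitive)


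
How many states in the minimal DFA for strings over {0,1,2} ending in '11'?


Track the longest suffix of input matching a prefix of '11': 3 classes (prefixes of length 0..2)
Minimal DFA: 3 states


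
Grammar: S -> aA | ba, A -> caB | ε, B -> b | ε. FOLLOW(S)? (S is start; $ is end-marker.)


$ ∈ FOLLOW(S). For each A -> αBβ: add FIRST(β)\{ε} to FOLLOW(B); if β nullable, add FOLLOW(A).
FOLLOW(S) = {$}


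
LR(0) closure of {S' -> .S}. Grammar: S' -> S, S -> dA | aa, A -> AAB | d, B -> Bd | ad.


Start: S' -> .S
For each item with dot before a nonterminal B, add B -> .γ for every B-production
Closure: [S' -> .S, S -> .dA, S -> .aa]


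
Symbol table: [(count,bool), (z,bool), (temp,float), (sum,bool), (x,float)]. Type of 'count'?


Lookup 'count' → type bool


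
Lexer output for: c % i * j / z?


Scan left to right, longest-match per lexeme
Tokens: ID(c), OP(%), ID(i), OP(*), ID(j), OP(/), ID(z)


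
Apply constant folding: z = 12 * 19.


12 * 19 = 228 at compile time
Optimized: z = 228


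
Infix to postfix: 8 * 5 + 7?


Left to right (same or higher precedence on left)
Postfix: 8 5 * 7 +


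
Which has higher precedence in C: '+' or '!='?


'+' is additive (level 9); '!=' is equality (level 6)
Higher level binds tighter
'+' has higher precedence than '!='


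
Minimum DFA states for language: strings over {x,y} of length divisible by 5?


Track length mod 5: states 0..4, accept at 0
Minimal DFA: 5 states


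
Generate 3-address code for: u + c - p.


Break into single-operator statements:
t1 = u + c
t2 = t1 - p


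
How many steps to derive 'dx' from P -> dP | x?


Derivation: P => dP => dx
Steps: 2


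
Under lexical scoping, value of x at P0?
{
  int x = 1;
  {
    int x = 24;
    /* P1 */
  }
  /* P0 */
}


x declared in the same block as P0
x = 1


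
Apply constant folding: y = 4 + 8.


4 + 8 = 12 at compile time
Optimized: y = 12


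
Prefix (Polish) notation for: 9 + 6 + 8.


left-to-right (same/higher precedence on left): tree is (+ (+ 9 6) 8)
Prefix: + + 9 6 8


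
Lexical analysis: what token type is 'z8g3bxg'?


Pattern: letter/underscore followed by alphanumerics, not a keyword
Type: IDENTIFIER


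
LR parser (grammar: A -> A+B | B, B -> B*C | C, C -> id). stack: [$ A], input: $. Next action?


start symbol A on stack, input exhausted
Action: accept


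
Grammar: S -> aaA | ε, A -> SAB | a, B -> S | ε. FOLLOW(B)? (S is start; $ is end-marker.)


$ ∈ FOLLOW(S). For each A -> αBβ: add FIRST(β)\{ε} to FOLLOW(B); if β nullable, add FOLLOW(A).
FOLLOW(B) = {$, a}


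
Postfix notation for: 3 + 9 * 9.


* has higher precedence, evaluate 9*9 first
Postfix: 3 9 9 * +


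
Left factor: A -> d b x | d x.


Common prefix: 'd'
Factored: A -> d A', A' -> b x | x


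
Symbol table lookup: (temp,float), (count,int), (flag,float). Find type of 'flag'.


Lookup 'flag' → type float


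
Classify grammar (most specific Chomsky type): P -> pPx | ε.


Single nonterminal LHS, but p^n x^n is not regular
Classification: Type 2 (Context-Free)


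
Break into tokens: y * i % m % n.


Scan left to right, longest-match per lexeme
Tokens: ID(y), OP(*), ID(i), OP(%), ID(m), OP(%), ID(n)


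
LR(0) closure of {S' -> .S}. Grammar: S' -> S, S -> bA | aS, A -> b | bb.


Start: S' -> .S
For each item with dot before a nonterminal B, add B -> .γ for every B-production
Closure: [S' -> .S, S -> .bA, S -> .aS]


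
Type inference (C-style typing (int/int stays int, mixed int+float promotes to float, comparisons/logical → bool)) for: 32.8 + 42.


Operand types: float + int
Rule: mixed int/float promotes to float; int/int stays int
Result type: float


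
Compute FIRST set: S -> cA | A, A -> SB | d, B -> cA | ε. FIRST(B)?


Per alternative of B: FIRST(cA) = {c}; FIRST(ε) = {ε}
FIRST(B) = {c, ε}


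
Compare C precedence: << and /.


'/' is multiplicative (level 10); '<<' is shift (level 8)
Higher level binds tighter
'/' has higher precedence than '<<'


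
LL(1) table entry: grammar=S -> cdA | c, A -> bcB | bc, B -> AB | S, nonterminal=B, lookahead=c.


For [B, c]: 'c' ∈ FIRST(S)
Entry: B -> S


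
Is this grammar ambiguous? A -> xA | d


right-linear, alternatives start with distinct terminals 'x' vs 'd': unique leftmost derivation
Unambiguous


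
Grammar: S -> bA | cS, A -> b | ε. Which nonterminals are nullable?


A nonterminal is nullable iff some alternative derives ε (directly, or every symbol in it is nullable)
Nullable: {A}


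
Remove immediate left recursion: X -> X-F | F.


Left-recursive alternatives: X-F; non-recursive: F
Introduce X': X -> FX', X' -> -FX' | ε


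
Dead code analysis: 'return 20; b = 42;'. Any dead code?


statement follows a return and is unreachable
Dead: 'b = 42'


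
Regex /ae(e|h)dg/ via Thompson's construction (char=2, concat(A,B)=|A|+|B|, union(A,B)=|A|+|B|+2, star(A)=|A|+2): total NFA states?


Syntax tree has 6 char leaf(s), 1 union(s), 0 star(s)
chars contribute 6×2 = 12; each union adds +2; each star adds +2
Total: 12 + 2 + 0 = 14 states


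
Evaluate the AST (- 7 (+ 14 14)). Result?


Evaluate inner: (+ 14 14) = 28
Evaluate root: (- 7 28) = -21
Result: -21


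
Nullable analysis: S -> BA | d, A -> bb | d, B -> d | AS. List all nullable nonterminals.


A nonterminal is nullable iff some alternative derives ε (directly, or every symbol in it is nullable)
Nullable: {}


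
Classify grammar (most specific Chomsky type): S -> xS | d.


Right-linear: every RHS is a terminal or a terminal followed by one nonterminal
Classification: Type 3 (Regular)


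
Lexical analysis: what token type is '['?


Pattern: delimiter/punctuation
Type: PUNCTUATION


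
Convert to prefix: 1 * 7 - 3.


left-to-right (same/higher precedence on left): tree is (- (* 1 7) 3)
Prefix: - * 1 7 3


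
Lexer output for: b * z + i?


Scan left to right, longest-match per lexeme
Tokens: ID(b), OP(*), ID(z), OP(+), ID(i)


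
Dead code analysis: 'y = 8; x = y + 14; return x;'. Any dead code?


y is read by x's definition; x is returned
No dead code


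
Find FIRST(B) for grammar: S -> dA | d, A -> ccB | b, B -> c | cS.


Per alternative of B: FIRST(c) = {c}; FIRST(cS) = {c}
FIRST(B) = {c}


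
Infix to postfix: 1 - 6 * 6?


* has higher precedence, evaluate 6*6 first
Postfix: 1 6 6 * -


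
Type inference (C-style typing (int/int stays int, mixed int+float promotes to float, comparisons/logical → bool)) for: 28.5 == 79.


Operand types: float == int
Rule: comparison yields bool
Result type: bool


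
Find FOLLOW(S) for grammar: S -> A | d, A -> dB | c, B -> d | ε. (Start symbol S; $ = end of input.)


$ ∈ FOLLOW(S). For each A -> αBβ: add FIRST(β)\{ε} to FOLLOW(B); if β nullable, add FOLLOW(A).
FOLLOW(S) = {$}


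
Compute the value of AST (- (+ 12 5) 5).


Evaluate inner: (+ 12 5) = 17
Evaluate root: (- 17 5) = 12
Result: 12


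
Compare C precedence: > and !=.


'>' is relational (level 7); '!=' is equality (level 6)
Higher level binds tighter
'>' has higher precedence than '!='


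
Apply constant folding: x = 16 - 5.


16 - 5 = 11 at compile time
Optimized: x = 11


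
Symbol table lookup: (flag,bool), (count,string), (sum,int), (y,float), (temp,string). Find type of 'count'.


Lookup 'count' → type string


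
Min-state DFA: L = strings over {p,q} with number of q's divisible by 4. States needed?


Track (count of q) mod 4: states 0..3, accept at 0
Minimal DFA: 4 states


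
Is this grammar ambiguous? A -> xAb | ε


balanced x^n…b^n: each string has a unique parse
Unambiguous


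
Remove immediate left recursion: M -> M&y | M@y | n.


Left-recursive alternatives: M&y, M@y; non-recursive: n
Introduce M': M -> nM', M' -> &yM' | @yM' | ε


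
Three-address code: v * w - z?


Break into single-operator statements:
t1 = v * w
t2 = t1 - z


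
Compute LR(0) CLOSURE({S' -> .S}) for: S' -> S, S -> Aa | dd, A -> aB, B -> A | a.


Start: S' -> .S
For each item with dot before a nonterminal B, add B -> .γ for every B-production
Closure: [S' -> .S, S -> .Aa, S -> .dd, A -> .aB]


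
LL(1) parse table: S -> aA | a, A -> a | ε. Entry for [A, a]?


For [A, a]: 'a' ∈ FIRST(a)
Entry: A -> a


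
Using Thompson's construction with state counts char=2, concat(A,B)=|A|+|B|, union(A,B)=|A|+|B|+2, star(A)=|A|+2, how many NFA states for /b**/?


Syntax tree has 1 char leaf(s), 0 union(s), 2 star(s)
chars contribute 1×2 = 2; each union adds +2; each star adds +2
Total: 2 + 0 + 4 = 6 states


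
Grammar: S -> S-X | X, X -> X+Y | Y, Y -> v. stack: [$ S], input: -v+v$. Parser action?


shift '-' to continue S -> S-X
Action: shift


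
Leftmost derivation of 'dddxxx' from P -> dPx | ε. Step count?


Derivation: P => dPx => ddPxx => dddPxxx => dddxxx
Steps: 4


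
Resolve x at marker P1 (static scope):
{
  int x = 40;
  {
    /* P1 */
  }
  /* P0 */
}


P1's block does not declare x; resolves to the enclosing declaration at depth 0
x = 40


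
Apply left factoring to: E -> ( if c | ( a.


Common prefix: '('
Factored: E -> ( E', E' -> if c | a


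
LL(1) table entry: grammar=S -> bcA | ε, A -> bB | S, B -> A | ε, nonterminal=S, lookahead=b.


For [S, b]: 'b' ∈ FIRST(bcA)
Entry: S -> bcA


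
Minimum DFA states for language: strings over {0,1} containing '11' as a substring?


KMP-style automaton: 2 progress states + 1 absorbing accept = 3
Minimal DFA: 3 states


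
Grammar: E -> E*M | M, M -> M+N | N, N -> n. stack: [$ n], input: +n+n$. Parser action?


'n' on top is the handle for N -> n
Action: reduce (N -> n)


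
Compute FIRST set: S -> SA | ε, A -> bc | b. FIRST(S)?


Per alternative of S: FIRST(SA) = {b}; FIRST(ε) = {ε}
FIRST(S) = {b, ε}


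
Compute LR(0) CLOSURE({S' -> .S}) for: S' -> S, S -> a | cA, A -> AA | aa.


Start: S' -> .S
For each item with dot before a nonterminal B, add B -> .γ for every B-production
Closure: [S' -> .S, S -> .a, S -> .cA]


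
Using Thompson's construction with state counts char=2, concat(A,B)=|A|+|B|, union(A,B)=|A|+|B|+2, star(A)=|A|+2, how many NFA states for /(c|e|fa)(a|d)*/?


Syntax tree has 6 char leaf(s), 3 union(s), 1 star(s)
chars contribute 6×2 = 12; each union adds +2; each star adds +2
Total: 12 + 6 + 2 = 20 states


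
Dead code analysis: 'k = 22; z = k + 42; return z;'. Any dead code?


k is read by z's definition; z is returned
No dead code


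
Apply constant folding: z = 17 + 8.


17 + 8 = 25 at compile time
Optimized: z = 25


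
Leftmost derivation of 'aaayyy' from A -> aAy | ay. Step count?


Derivation: A => aAy => aaAyy => aaayyy
Steps: 3


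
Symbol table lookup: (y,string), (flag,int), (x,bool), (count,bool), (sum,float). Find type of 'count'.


Lookup 'count' → type bool


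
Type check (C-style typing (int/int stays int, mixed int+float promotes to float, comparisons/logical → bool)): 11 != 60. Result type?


Operand types: int != int
Rule: comparison yields bool
Result type: bool


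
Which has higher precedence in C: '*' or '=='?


'*' is multiplicative (level 10); '==' is equality (level 6)
Higher level binds tighter
'*' has higher precedence than '=='


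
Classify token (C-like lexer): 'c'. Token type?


Pattern: letter/underscore followed by alphanumerics, not a keyword
Type: IDENTIFIER


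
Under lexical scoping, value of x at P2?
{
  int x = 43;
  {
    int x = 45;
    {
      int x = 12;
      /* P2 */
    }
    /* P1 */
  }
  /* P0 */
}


x declared in the same block as P2
x = 12


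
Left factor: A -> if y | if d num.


Common prefix: 'if'
Factored: A -> if A', A' -> y | d num


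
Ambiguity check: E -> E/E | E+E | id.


'id/id+id' has two parse trees (no precedence encoded between / and +)
Ambiguous


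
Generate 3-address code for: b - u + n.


Break into single-operator statements:
t1 = b - u
t2 = t1 + n


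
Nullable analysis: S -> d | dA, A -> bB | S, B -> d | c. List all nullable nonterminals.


A nonterminal is nullable iff some alternative derives ε (directly, or every symbol in it is nullable)
Nullable: {}


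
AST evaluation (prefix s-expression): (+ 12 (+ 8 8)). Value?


Evaluate inner: (+ 8 8) = 16
Evaluate root: (+ 12 16) = 28
Result: 28


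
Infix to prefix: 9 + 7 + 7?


left-to-right (same/higher precedence on left): tree is (+ (+ 9 7) 7)
Prefix: + + 9 7 7


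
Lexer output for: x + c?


Scan left to right, longest-match per lexeme
Tokens: ID(x), OP(+), ID(c)


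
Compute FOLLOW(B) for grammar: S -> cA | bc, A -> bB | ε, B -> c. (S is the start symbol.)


$ ∈ FOLLOW(S). For each A -> αBβ: add FIRST(β)\{ε} to FOLLOW(B); if β nullable, add FOLLOW(A).
FOLLOW(B) = {$}


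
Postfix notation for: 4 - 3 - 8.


Left to right (same or higher precedence on left)
Postfix: 4 3 - 8 -


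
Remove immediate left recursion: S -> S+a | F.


Left-recursive alternatives: S+a; non-recursive: F
Introduce S': S -> FS', S' -> +aS' | ε


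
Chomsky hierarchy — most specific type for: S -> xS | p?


Right-linear: every RHS is a terminal or a terminal followed by one nonterminal
Classification: Type 3 (Regular)


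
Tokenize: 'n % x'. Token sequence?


Scan left to right, longest-match per lexeme
Tokens: ID(n), OP(%), ID(x)


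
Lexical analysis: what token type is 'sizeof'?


Pattern: reserved word
Type: KEYWORD


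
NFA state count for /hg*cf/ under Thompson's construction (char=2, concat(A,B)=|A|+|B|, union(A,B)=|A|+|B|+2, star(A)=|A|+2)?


Syntax tree has 4 char leaf(s), 0 union(s), 1 star(s)
chars contribute 4×2 = 8; each union adds +2; each star adds +2
Total: 8 + 0 + 2 = 10 states


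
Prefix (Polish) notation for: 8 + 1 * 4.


'*' binds tighter: tree is (+ 8 (* 1 4))
Prefix: + 8 * 1 4


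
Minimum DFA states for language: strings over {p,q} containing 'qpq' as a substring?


KMP-style automaton: 3 progress states + 1 absorbing accept = 4
Minimal DFA: 4 states


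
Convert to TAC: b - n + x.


Break into single-operator statements:
t1 = b - n
t2 = t1 + x


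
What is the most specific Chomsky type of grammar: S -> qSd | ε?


Single nonterminal LHS, but q^n d^n is not regular
Classification: Type 2 (Context-Free)


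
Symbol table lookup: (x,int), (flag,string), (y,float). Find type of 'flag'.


Lookup 'flag' → type string


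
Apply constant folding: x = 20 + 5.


20 + 5 = 25 at compile time
Optimized: x = 25


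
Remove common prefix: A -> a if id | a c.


Common prefix: 'a'
Factored: A -> a A', A' -> if id | c


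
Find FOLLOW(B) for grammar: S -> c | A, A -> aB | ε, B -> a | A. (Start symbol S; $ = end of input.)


$ ∈ FOLLOW(S). For each A -> αBβ: add FIRST(β)\{ε} to FOLLOW(B); if β nullable, add FOLLOW(A).
FOLLOW(B) = {$}


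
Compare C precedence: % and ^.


'%' is multiplicative (level 10); '^' is bitwise XOR (level 4)
Higher level binds tighter
'%' has higher precedence than '^'


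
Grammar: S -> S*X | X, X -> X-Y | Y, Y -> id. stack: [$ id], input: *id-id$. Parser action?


'id' on top is the handle for Y -> id
Action: reduce (Y -> id)


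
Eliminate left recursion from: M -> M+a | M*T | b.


Left-recursive alternatives: M+a, M*T; non-recursive: b
Introduce M': M -> bM', M' -> +aM' | *TM' | ε


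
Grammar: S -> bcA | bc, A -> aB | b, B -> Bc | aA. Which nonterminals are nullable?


A nonterminal is nullable iff some alternative derives ε (directly, or every symbol in it is nullable)
Nullable: {}


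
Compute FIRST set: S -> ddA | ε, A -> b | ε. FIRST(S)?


Per alternative of S: FIRST(ddA) = {d}; FIRST(ε) = {ε}
FIRST(S) = {d, ε}


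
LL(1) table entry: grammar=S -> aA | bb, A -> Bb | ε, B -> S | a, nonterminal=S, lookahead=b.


For [S, b]: 'b' ∈ FIRST(bb)
Entry: S -> bb


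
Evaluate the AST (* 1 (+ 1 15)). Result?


Evaluate inner: (+ 1 15) = 16
Evaluate root: (* 1 16) = 16
Result: 16


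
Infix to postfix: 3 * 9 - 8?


Left to right (same or higher precedence on left)
Postfix: 3 9 * 8 -


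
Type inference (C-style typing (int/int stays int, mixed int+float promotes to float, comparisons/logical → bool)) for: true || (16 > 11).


Operand types: bool || bool
Rule: logical operators take bool operands and yield bool
Result type: bool


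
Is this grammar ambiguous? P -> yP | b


right-linear, alternatives start with distinct terminals 'y' vs 'b': unique leftmost derivation
Unambiguous


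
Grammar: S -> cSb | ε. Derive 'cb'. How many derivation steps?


Derivation: S => cSb => cb
Steps: 2


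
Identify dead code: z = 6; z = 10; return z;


first assignment to z is overwritten before any read
Dead: 'z = 6'


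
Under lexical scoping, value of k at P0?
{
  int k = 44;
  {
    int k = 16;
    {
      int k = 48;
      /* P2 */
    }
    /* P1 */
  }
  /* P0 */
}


k declared in the same block as P0
k = 44


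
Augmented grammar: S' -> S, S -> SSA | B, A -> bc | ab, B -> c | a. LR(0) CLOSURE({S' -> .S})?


Start: S' -> .S
For each item with dot before a nonterminal B, add B -> .γ for every B-production
Closure: [S' -> .S, S -> .SSA, S -> .B, B -> .c, B -> .a]


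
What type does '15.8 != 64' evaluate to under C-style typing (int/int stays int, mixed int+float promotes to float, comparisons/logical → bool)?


Operand types: float != int
Rule: comparison yields bool
Result type: bool


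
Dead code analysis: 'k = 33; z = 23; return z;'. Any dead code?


k is assigned but never read
Dead: 'k = 33'


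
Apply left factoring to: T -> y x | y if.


Common prefix: 'y'
Factored: T -> y T', T' -> x | if


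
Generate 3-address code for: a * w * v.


Break into single-operator statements:
t1 = a * w
t2 = t1 * v


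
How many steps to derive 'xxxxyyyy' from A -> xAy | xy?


Derivation: A => xAy => xxAyy => xxxAyyy => xxxxyyyy
Steps: 4


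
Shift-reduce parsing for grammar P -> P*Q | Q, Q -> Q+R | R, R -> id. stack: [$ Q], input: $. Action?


lookahead ∉ {+} so Q won't extend; reduce P -> Q
Action: reduce (P -> Q)


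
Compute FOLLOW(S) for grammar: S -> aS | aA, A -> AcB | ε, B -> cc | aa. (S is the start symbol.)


$ ∈ FOLLOW(S). For each A -> αBβ: add FIRST(β)\{ε} to FOLLOW(B); if β nullable, add FOLLOW(A).
FOLLOW(S) = {$}


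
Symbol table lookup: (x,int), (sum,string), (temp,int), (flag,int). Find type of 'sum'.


Lookup 'sum' → type string


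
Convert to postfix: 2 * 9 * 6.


Left to right (same or higher precedence on left)
Postfix: 2 9 * 6 *


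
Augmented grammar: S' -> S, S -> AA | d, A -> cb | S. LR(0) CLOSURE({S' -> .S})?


Start: S' -> .S
For each item with dot before a nonterminal B, add B -> .γ for every B-production
Closure: [S' -> .S, S -> .AA, S -> .d, A -> .cb, A -> .S]


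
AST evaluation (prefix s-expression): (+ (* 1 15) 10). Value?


Evaluate inner: (* 1 15) = 15
Evaluate root: (+ 15 10) = 25
Result: 25


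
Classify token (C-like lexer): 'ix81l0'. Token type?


Pattern: letter/underscore followed by alphanumerics, not a keyword
Type: IDENTIFIER


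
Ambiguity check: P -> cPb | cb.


balanced c^n…b^n: each string has a unique parse
Unambiguous


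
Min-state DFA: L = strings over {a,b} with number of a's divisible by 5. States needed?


Track (count of a) mod 5: states 0..4, accept at 0
Minimal DFA: 5 states


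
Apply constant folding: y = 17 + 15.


17 + 15 = 32 at compile time
Optimized: y = 32


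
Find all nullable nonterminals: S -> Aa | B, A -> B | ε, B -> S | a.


A nonterminal is nullable iff some alternative derives ε (directly, or every symbol in it is nullable)
Nullable: {A}


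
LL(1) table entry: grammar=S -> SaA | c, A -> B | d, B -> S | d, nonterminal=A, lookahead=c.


For [A, c]: 'c' ∈ FIRST(B)
Entry: A -> B


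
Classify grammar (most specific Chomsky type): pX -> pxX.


LHS has context (more than one symbol) and |LHS| ≤ |RHS|
Classification: Type 1 (Context-Sensitive)


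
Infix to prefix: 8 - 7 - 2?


left-to-right (same/higher precedence on left): tree is (- (- 8 7) 2)
Prefix: - - 8 7 2


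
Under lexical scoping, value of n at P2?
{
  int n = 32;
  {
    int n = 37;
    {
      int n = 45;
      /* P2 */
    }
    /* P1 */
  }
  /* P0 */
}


n declared in the same block as P2
n = 45


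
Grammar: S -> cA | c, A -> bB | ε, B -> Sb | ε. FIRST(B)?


Per alternative of B: FIRST(Sb) = {c}; FIRST(ε) = {ε}
FIRST(B) = {c, ε}


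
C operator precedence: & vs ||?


'&' is bitwise AND (level 5); '||' is logical OR (level 1)
Higher level binds tighter
'&' has higher precedence than '||'


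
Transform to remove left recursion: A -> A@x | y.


Left-recursive alternatives: A@x; non-recursive: y
Introduce A': A -> yA', A' -> @xA' | ε


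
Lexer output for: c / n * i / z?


Scan left to right, longest-match per lexeme
Tokens: ID(c), OP(/), ID(n), OP(*), ID(i), OP(/), ID(z)


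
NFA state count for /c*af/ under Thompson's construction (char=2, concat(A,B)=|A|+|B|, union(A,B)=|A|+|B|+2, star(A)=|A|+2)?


Syntax tree has 3 char leaf(s), 0 union(s), 1 star(s)
chars contribute 3×2 = 6; each union adds +2; each star adds +2
Total: 6 + 0 + 2 = 8 states


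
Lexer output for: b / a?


Scan left to right, longest-match per lexeme
Tokens: ID(b), OP(/), ID(a)


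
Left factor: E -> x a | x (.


Common prefix: 'x'
Factored: E -> x E', E' -> a | (


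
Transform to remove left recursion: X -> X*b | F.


Left-recursive alternatives: X*b; non-recursive: F
Introduce X': X -> FX', X' -> *bX' | ε


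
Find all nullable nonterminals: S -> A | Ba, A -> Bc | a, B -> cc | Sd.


A nonterminal is nullable iff some alternative derives ε (directly, or every symbol in it is nullable)
Nullable: {}


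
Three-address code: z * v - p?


Break into single-operator statements:
t1 = z * v
t2 = t1 - p


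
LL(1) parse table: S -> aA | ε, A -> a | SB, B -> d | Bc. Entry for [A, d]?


For [A, d]: 'd' ∈ FIRST(SB)
Entry: A -> SB


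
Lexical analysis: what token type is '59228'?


Pattern: digits only
Type: INTEGER_LITERAL


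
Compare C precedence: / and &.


'/' is multiplicative (level 10); '&' is bitwise AND (level 5)
Higher level binds tighter
'/' has higher precedence than '&'


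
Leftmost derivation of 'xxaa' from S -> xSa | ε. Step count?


Derivation: S => xSa => xxSaa => xxaa
Steps: 3


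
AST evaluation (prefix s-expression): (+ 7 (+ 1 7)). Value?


Evaluate inner: (+ 1 7) = 8
Evaluate root: (+ 7 8) = 15
Result: 15


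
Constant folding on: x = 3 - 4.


3 - 4 = -1 at compile time
Optimized: x = -1


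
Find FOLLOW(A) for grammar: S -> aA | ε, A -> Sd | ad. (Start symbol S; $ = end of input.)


$ ∈ FOLLOW(S). For each A -> αBβ: add FIRST(β)\{ε} to FOLLOW(B); if β nullable, add FOLLOW(A).
FOLLOW(A) = {$, d}


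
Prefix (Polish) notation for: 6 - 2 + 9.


left-to-right (same/higher precedence on left): tree is (+ (- 6 2) 9)
Prefix: + - 6 2 9


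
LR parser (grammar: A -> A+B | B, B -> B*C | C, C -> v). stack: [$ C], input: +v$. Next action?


'C' (not preceded by B*) is the handle for B -> C
Action: reduce (B -> C)


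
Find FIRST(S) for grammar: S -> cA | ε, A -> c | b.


Per alternative of S: FIRST(cA) = {c}; FIRST(ε) = {ε}
FIRST(S) = {c, ε}


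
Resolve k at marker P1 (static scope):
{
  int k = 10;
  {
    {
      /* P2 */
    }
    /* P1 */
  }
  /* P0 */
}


P1's block does not declare k; resolves to the enclosing declaration at depth 0
k = 10


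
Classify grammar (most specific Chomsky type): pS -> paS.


LHS has context (more than one symbol) and |LHS| ≤ |RHS|
Classification: Type 1 (Context-Sensitive)


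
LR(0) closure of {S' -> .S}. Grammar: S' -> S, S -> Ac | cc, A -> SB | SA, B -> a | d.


Start: S' -> .S
For each item with dot before a nonterminal B, add B -> .γ for every B-production
Closure: [S' -> .S, S -> .Ac, S -> .cc, A -> .SB, A -> .SA]


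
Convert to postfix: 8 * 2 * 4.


Left to right (same or higher precedence on left)
Postfix: 8 2 * 4 *


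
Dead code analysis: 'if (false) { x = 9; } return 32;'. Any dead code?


condition is constant false, so the whole block is unreachable
Dead: 'if (false) { x = 9; }'


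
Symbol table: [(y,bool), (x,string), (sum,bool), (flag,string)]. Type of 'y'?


Lookup 'y' → type bool


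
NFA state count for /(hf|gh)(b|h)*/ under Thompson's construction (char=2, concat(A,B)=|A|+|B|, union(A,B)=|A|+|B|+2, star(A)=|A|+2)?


Syntax tree has 6 char leaf(s), 2 union(s), 1 star(s)
chars contribute 6×2 = 12; each union adds +2; each star adds +2
Total: 12 + 4 + 2 = 18 states


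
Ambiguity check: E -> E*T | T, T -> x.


precedence layered via separate nonterminal T: deterministic
Unambiguous


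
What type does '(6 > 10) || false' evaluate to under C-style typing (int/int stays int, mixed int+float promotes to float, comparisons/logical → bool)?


Operand types: bool || bool
Rule: logical operators take bool operands and yield bool
Result type: bool
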